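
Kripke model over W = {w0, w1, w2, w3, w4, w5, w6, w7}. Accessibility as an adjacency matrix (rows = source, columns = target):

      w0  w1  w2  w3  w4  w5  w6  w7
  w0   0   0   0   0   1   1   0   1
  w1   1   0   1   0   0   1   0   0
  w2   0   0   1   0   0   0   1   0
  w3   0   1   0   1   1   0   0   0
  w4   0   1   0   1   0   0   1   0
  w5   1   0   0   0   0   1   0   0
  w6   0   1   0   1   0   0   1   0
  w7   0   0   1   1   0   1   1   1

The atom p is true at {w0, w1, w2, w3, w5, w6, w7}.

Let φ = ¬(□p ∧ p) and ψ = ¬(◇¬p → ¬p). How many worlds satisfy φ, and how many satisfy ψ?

3 and 2

For ¬(□p ∧ p):
w0: □p ∧ p is F. ✓
w1: □p ∧ p is T. ✗
w2: □p ∧ p is T. ✗
w3: □p ∧ p is F. ✓
w4: □p ∧ p is F. ✓
w5: □p ∧ p is T. ✗
w6: □p ∧ p is T. ✗
w7: □p ∧ p is T. ✗
— 3 worlds.
For ¬(◇¬p → ¬p):
w0: ◇¬p → ¬p is F. ✓
w1: ◇¬p → ¬p is T. ✗
w2: ◇¬p → ¬p is T. ✗
w3: ◇¬p → ¬p is F. ✓
w4: ◇¬p → ¬p is T. ✗
w5: ◇¬p → ¬p is T. ✗
w6: ◇¬p → ¬p is T. ✗
w7: ◇¬p → ¬p is T. ✗
— 2 worlds.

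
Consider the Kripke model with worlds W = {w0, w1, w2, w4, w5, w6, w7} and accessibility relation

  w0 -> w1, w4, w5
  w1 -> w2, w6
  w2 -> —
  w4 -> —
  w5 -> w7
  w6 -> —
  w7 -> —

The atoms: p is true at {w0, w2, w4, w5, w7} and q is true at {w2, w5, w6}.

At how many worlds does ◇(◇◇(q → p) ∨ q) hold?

w0: successors {w1, w4, w5}; ◇◇(q → p) ∨ q there: w1:F, w4:F, w5:T. ✓
w1: successors {w2, w6}; ◇◇(q → p) ∨ q there: w2:T, w6:T. ✓
w2: no successors, so ◇(◇◇(q → p) ∨ q) fails. ✗
w4: no successors, so ◇(◇◇(q → p) ∨ q) fails. ✗
w5: successors {w7}; ◇◇(q → p) ∨ q there: w7:F. ✗
w6: no successors, so ◇(◇◇(q → p) ∨ q) fails. ✗
w7: no successors, so ◇(◇◇(q → p) ∨ q) fails. ✗
Satisfying worlds: {w0, w1}.

2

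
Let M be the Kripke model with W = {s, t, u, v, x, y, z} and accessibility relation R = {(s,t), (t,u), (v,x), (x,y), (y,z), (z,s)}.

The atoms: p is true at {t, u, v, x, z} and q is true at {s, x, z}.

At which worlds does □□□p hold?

s: successors {t}; □□p there: t:T. ✓
t: successors {u}; □□p there: u:T. ✓
u: no successors, so □□□p holds vacuously. ✓
v: successors {x}; □□p there: x:T. ✓
x: successors {y}; □□p there: y:F. ✗
y: successors {z}; □□p there: z:T. ✓
z: successors {s}; □□p there: s:T. ✓

{s, t, u, v, y, z}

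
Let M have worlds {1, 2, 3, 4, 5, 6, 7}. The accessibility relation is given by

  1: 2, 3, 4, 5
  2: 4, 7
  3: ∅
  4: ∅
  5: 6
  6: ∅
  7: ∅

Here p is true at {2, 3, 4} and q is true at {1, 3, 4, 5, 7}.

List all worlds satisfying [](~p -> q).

1: successors {2, 3, 4, 5}; ~p -> q there: 2:T, 3:T, 4:T, 5:T. ✓
2: successors {4, 7}; ~p -> q there: 4:T, 7:T. ✓
3: no successors, so [](~p -> q) holds vacuously. ✓
4: no successors, so [](~p -> q) holds vacuously. ✓
5: successors {6}; ~p -> q there: 6:F. ✗
6: no successors, so [](~p -> q) holds vacuously. ✓
7: no successors, so [](~p -> q) holds vacuously. ✓

{1, 2, 3, 4, 6, 7}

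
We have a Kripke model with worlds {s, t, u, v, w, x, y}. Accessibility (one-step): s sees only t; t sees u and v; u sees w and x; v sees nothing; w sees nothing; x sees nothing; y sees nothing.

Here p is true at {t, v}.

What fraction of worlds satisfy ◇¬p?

2/7

s: successors {t}; ¬p there: t:F. ✗
t: successors {u, v}; ¬p there: u:T, v:F. ✓
u: successors {w, x}; ¬p there: w:T, x:T. ✓
v: no successors, so ◇¬p fails. ✗
w: no successors, so ◇¬p fails. ✗
x: no successors, so ◇¬p fails. ✗
y: no successors, so ◇¬p fails. ✗
That's 2 of 7 worlds, so 2/7.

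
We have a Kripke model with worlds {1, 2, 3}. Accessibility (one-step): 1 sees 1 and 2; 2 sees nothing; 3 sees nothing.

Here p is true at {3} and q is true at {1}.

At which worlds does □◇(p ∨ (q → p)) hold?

1: successors {1, 2}; ◇(p ∨ (q → p)) there: 1:T, 2:F. ✗
2: no successors, so □◇(p ∨ (q → p)) holds vacuously. ✓
3: no successors, so □◇(p ∨ (q → p)) holds vacuously. ✓

{2, 3}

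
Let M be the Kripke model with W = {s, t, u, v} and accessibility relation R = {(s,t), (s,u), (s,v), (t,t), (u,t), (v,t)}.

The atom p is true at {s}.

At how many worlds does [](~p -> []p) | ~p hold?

3

s: [](~p -> []p) is F, ~p is F. ✗
t: [](~p -> []p) is F, ~p is T. ✓
u: [](~p -> []p) is F, ~p is T. ✓
v: [](~p -> []p) is F, ~p is T. ✓
Satisfying worlds: {t, u, v}.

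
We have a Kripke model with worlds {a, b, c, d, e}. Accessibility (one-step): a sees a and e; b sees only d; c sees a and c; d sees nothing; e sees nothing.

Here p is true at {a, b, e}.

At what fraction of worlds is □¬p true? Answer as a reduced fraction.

3/5

a: successors {a, e}; ¬p there: a:F, e:F. ✗
b: successors {d}; ¬p there: d:T. ✓
c: successors {a, c}; ¬p there: a:F, c:T. ✗
d: no successors, so □¬p holds vacuously. ✓
e: no successors, so □¬p holds vacuously. ✓
That's 3 of 5 worlds, so 3/5.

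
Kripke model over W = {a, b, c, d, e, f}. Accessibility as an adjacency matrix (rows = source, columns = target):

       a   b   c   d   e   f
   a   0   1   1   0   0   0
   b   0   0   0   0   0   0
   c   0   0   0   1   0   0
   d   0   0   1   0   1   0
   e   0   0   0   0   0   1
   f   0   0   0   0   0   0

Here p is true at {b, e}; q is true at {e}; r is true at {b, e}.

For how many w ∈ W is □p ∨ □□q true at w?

a: □p is F, □□q is F. ✗
b: □p is T, □□q is T. ✓
c: □p is F, □□q is F. ✗
d: □p is F, □□q is F. ✗
e: □p is F, □□q is T. ✓
f: □p is T, □□q is T. ✓
Satisfying worlds: {b, e, f}.

3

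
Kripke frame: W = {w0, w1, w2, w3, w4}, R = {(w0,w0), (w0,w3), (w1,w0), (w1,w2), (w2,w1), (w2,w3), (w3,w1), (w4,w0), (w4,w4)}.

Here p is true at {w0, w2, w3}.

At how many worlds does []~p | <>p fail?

0

w0: []~p is F, <>p is T. ✓
w1: []~p is F, <>p is T. ✓
w2: []~p is F, <>p is T. ✓
w3: []~p is T, <>p is F. ✓
w4: []~p is F, <>p is T. ✓
Satisfying worlds: {w0, w1, w2, w3, w4}.
So []~p | <>p fails at the other 0 worlds.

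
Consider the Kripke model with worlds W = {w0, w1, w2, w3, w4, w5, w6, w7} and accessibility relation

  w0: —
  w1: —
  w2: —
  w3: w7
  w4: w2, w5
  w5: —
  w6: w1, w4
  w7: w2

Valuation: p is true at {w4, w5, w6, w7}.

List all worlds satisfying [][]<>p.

w0: no successors, so [][]<>p holds vacuously. ✓
w1: no successors, so [][]<>p holds vacuously. ✓
w2: no successors, so [][]<>p holds vacuously. ✓
w3: successors {w7}; []<>p there: w7:F. ✗
w4: successors {w2, w5}; []<>p there: w2:T, w5:T. ✓
w5: no successors, so [][]<>p holds vacuously. ✓
w6: successors {w1, w4}; []<>p there: w1:T, w4:F. ✗
w7: successors {w2}; []<>p there: w2:T. ✓

{w0, w1, w2, w4, w5, w7}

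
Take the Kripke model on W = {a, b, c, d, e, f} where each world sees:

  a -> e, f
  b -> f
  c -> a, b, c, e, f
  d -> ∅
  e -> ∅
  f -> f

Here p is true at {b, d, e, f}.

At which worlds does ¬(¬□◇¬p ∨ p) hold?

∅

a: ¬□◇¬p ∨ p is T. ✗
b: ¬□◇¬p ∨ p is T. ✗
c: ¬□◇¬p ∨ p is T. ✗
d: ¬□◇¬p ∨ p is T. ✗
e: ¬□◇¬p ∨ p is T. ✗
f: ¬□◇¬p ∨ p is T. ✗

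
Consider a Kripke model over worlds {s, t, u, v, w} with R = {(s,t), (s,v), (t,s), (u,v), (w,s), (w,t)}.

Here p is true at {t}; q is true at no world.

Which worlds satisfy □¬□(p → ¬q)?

s: successors {t, v}; ¬□(p → ¬q) there: t:F, v:F. ✗
t: successors {s}; ¬□(p → ¬q) there: s:F. ✗
u: successors {v}; ¬□(p → ¬q) there: v:F. ✗
v: no successors, so □¬□(p → ¬q) holds vacuously. ✓
w: successors {s, t}; ¬□(p → ¬q) there: s:F, t:F. ✗

{v}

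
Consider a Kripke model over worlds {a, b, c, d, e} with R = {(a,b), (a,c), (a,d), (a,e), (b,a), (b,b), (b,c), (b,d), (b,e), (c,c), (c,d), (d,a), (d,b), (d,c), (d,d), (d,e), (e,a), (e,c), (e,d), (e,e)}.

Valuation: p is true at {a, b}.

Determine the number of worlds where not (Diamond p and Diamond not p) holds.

1

a: Diamond p and Diamond not p is T. ✗
b: Diamond p and Diamond not p is T. ✗
c: Diamond p and Diamond not p is F. ✓
d: Diamond p and Diamond not p is T. ✗
e: Diamond p and Diamond not p is T. ✗
Satisfying worlds: {c}.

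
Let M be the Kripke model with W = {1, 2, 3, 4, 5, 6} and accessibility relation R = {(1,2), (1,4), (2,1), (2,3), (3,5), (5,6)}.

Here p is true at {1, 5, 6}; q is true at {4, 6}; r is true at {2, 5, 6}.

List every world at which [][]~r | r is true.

{1, 2, 4, 5, 6}

1: [][]~r is T, r is F. ✓
2: [][]~r is F, r is T. ✓
3: [][]~r is F, r is F. ✗
4: [][]~r is T, r is F. ✓
5: [][]~r is T, r is T. ✓
6: [][]~r is T, r is T. ✓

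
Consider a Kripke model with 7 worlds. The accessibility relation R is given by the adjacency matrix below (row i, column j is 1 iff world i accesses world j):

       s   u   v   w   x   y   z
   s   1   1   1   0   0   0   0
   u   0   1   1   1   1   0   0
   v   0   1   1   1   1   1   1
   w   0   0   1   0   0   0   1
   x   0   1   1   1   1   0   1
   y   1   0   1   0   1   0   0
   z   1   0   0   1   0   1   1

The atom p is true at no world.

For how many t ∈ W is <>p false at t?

7

s: successors {s, u, v}; p there: s:F, u:F, v:F. ✗
u: successors {u, v, w, x}; p there: u:F, v:F, w:F, x:F. ✗
v: successors {u, v, w, x, y, z}; p there: u:F, v:F, w:F, x:F, y:F, z:F. ✗
w: successors {v, z}; p there: v:F, z:F. ✗
x: successors {u, v, w, x, z}; p there: u:F, v:F, w:F, x:F, z:F. ✗
y: successors {s, v, x}; p there: s:F, v:F, x:F. ✗
z: successors {s, w, y, z}; p there: s:F, w:F, y:F, z:F. ✗
Satisfying worlds: ∅.
So <>p fails at the other 7 worlds.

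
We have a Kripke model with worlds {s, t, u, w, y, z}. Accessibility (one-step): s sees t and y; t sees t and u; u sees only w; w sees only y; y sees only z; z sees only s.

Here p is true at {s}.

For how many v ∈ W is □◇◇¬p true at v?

s: successors {t, y}; ◇◇¬p there: t:T, y:F. ✗
t: successors {t, u}; ◇◇¬p there: t:T, u:T. ✓
u: successors {w}; ◇◇¬p there: w:T. ✓
w: successors {y}; ◇◇¬p there: y:F. ✗
y: successors {z}; ◇◇¬p there: z:T. ✓
z: successors {s}; ◇◇¬p there: s:T. ✓
Satisfying worlds: {t, u, y, z}.

4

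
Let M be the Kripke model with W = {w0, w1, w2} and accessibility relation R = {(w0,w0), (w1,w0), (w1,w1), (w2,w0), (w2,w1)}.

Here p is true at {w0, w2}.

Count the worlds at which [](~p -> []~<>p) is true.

1

w0: successors {w0}; ~p -> []~<>p there: w0:T. ✓
w1: successors {w0, w1}; ~p -> []~<>p there: w0:T, w1:F. ✗
w2: successors {w0, w1}; ~p -> []~<>p there: w0:T, w1:F. ✗
Satisfying worlds: {w0}.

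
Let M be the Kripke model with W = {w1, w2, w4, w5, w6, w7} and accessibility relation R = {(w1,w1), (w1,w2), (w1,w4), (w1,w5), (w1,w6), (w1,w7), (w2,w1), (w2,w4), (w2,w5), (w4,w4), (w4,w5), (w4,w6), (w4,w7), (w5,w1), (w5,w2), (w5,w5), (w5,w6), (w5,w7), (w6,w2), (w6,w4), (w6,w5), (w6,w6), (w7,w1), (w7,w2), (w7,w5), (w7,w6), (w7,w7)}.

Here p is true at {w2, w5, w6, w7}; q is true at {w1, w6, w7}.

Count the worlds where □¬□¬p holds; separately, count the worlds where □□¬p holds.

6 and 0

For □¬□¬p:
w1: successors {w1, w2, w4, w5, w6, w7}; ¬□¬p there: w1:T, w2:T, w4:T, w5:T, w6:T, w7:T. ✓
w2: successors {w1, w4, w5}; ¬□¬p there: w1:T, w4:T, w5:T. ✓
w4: successors {w4, w5, w6, w7}; ¬□¬p there: w4:T, w5:T, w6:T, w7:T. ✓
w5: successors {w1, w2, w5, w6, w7}; ¬□¬p there: w1:T, w2:T, w5:T, w6:T, w7:T. ✓
w6: successors {w2, w4, w5, w6}; ¬□¬p there: w2:T, w4:T, w5:T, w6:T. ✓
w7: successors {w1, w2, w5, w6, w7}; ¬□¬p there: w1:T, w2:T, w5:T, w6:T, w7:T. ✓
— 6 worlds.
For □□¬p:
w1: successors {w1, w2, w4, w5, w6, w7}; □¬p there: w1:F, w2:F, w4:F, w5:F, w6:F, w7:F. ✗
w2: successors {w1, w4, w5}; □¬p there: w1:F, w4:F, w5:F. ✗
w4: successors {w4, w5, w6, w7}; □¬p there: w4:F, w5:F, w6:F, w7:F. ✗
w5: successors {w1, w2, w5, w6, w7}; □¬p there: w1:F, w2:F, w5:F, w6:F, w7:F. ✗
w6: successors {w2, w4, w5, w6}; □¬p there: w2:F, w4:F, w5:F, w6:F. ✗
w7: successors {w1, w2, w5, w6, w7}; □¬p there: w1:F, w2:F, w5:F, w6:F, w7:F. ✗
— 0 worlds.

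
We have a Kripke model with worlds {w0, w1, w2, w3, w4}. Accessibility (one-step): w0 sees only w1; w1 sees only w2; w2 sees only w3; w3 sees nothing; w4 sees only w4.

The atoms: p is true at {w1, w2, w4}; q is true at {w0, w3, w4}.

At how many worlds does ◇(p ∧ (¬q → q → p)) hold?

3

w0: successors {w1}; p ∧ (¬q → q → p) there: w1:T. ✓
w1: successors {w2}; p ∧ (¬q → q → p) there: w2:T. ✓
w2: successors {w3}; p ∧ (¬q → q → p) there: w3:F. ✗
w3: no successors, so ◇(p ∧ (¬q → q → p)) fails. ✗
w4: successors {w4}; p ∧ (¬q → q → p) there: w4:T. ✓
Satisfying worlds: {w0, w1, w4}.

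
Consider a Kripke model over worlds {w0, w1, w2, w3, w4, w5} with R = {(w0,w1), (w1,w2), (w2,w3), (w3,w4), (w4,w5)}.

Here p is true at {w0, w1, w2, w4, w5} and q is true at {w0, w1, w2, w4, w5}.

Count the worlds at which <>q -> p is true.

w0: <>q is T, p is T. ✓
w1: <>q is T, p is T. ✓
w2: <>q is F, p is T. ✓
w3: <>q is T, p is F. ✗
w4: <>q is T, p is T. ✓
w5: <>q is F, p is T. ✓
Satisfying worlds: {w0, w1, w2, w4, w5}.

5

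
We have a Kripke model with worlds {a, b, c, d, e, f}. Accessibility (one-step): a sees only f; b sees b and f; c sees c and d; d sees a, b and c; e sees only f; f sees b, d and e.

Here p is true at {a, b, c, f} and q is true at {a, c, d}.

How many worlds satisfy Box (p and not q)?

3

a: successors {f}; p and not q there: f:T. ✓
b: successors {b, f}; p and not q there: b:T, f:T. ✓
c: successors {c, d}; p and not q there: c:F, d:F. ✗
d: successors {a, b, c}; p and not q there: a:F, b:T, c:F. ✗
e: successors {f}; p and not q there: f:T. ✓
f: successors {b, d, e}; p and not q there: b:T, d:F, e:F. ✗
Satisfying worlds: {a, b, e}.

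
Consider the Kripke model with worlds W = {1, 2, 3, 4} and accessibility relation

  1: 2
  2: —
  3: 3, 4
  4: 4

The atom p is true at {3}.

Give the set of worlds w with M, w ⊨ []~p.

{1, 2, 4}

1: successors {2}; ~p there: 2:T. ✓
2: no successors, so []~p holds vacuously. ✓
3: successors {3, 4}; ~p there: 3:F, 4:T. ✗
4: successors {4}; ~p there: 4:T. ✓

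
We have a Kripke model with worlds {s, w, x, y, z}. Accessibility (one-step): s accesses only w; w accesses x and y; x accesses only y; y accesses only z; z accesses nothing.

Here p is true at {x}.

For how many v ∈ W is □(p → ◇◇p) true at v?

s: successors {w}; p → ◇◇p there: w:T. ✓
w: successors {x, y}; p → ◇◇p there: x:F, y:T. ✗
x: successors {y}; p → ◇◇p there: y:T. ✓
y: successors {z}; p → ◇◇p there: z:T. ✓
z: no successors, so □(p → ◇◇p) holds vacuously. ✓
Satisfying worlds: {s, x, y, z}.

4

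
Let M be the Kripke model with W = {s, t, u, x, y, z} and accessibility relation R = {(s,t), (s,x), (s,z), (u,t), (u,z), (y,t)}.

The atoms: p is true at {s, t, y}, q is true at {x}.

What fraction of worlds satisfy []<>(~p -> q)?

s: successors {t, x, z}; <>(~p -> q) there: t:F, x:F, z:F. ✗
t: no successors, so []<>(~p -> q) holds vacuously. ✓
u: successors {t, z}; <>(~p -> q) there: t:F, z:F. ✗
x: no successors, so []<>(~p -> q) holds vacuously. ✓
y: successors {t}; <>(~p -> q) there: t:F. ✗
z: no successors, so []<>(~p -> q) holds vacuously. ✓
That's 3 of 6 worlds, so 3/6 = 1/2.

1/2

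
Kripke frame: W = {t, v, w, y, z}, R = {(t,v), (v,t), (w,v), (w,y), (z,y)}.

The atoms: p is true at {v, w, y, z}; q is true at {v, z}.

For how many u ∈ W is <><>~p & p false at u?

t: <><>~p is T, p is F. ✗
v: <><>~p is F, p is T. ✗
w: <><>~p is T, p is T. ✓
y: <><>~p is F, p is T. ✗
z: <><>~p is F, p is T. ✗
Satisfying worlds: {w}.
So <><>~p & p fails at the other 4 worlds.

4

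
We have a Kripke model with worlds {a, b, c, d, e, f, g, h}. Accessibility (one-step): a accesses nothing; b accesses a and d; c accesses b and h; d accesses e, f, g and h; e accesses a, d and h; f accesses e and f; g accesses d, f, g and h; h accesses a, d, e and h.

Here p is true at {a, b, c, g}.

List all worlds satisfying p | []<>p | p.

{a, b, c, g}

a: p is T, []<>p | p is T. ✓
b: p is T, []<>p | p is T. ✓
c: p is T, []<>p | p is T. ✓
d: p is F, []<>p | p is F. ✗
e: p is F, []<>p | p is F. ✗
f: p is F, []<>p | p is F. ✗
g: p is T, []<>p | p is T. ✓
h: p is F, []<>p | p is F. ✗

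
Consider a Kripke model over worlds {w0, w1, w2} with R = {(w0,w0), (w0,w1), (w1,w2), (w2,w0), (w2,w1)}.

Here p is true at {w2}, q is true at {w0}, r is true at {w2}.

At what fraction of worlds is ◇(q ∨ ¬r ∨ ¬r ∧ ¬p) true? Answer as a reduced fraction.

2/3

w0: successors {w0, w1}; q ∨ ¬r ∨ ¬r ∧ ¬p there: w0:T, w1:T. ✓
w1: successors {w2}; q ∨ ¬r ∨ ¬r ∧ ¬p there: w2:F. ✗
w2: successors {w0, w1}; q ∨ ¬r ∨ ¬r ∧ ¬p there: w0:T, w1:T. ✓
That's 2 of 3 worlds, so 2/3.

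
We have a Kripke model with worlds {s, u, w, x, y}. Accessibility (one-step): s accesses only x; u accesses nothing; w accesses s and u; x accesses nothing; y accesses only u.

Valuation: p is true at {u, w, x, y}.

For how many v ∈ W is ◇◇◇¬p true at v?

0

s: successors {x}; ◇◇¬p there: x:F. ✗
u: no successors, so ◇◇◇¬p fails. ✗
w: successors {s, u}; ◇◇¬p there: s:F, u:F. ✗
x: no successors, so ◇◇◇¬p fails. ✗
y: successors {u}; ◇◇¬p there: u:F. ✗
Satisfying worlds: ∅.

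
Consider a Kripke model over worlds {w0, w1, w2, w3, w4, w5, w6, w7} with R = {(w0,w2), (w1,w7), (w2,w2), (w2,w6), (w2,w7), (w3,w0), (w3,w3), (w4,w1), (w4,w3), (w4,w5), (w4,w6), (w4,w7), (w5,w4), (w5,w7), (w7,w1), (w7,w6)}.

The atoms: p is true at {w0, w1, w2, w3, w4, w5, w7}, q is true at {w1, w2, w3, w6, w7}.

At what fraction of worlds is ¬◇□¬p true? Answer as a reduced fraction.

w0: ◇□¬p is F. ✓
w1: ◇□¬p is F. ✓
w2: ◇□¬p is T. ✗
w3: ◇□¬p is F. ✓
w4: ◇□¬p is T. ✗
w5: ◇□¬p is F. ✓
w6: ◇□¬p is F. ✓
w7: ◇□¬p is T. ✗
That's 5 of 8 worlds, so 5/8.

5/8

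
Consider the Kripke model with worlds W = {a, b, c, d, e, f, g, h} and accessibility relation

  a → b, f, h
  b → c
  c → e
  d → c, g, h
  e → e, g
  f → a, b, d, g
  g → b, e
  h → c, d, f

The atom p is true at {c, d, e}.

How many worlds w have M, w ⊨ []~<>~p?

a: successors {b, f, h}; ~<>~p there: b:T, f:F, h:F. ✗
b: successors {c}; ~<>~p there: c:T. ✓
c: successors {e}; ~<>~p there: e:F. ✗
d: successors {c, g, h}; ~<>~p there: c:T, g:F, h:F. ✗
e: successors {e, g}; ~<>~p there: e:F, g:F. ✗
f: successors {a, b, d, g}; ~<>~p there: a:F, b:T, d:F, g:F. ✗
g: successors {b, e}; ~<>~p there: b:T, e:F. ✗
h: successors {c, d, f}; ~<>~p there: c:T, d:F, f:F. ✗
Satisfying worlds: {b}.

1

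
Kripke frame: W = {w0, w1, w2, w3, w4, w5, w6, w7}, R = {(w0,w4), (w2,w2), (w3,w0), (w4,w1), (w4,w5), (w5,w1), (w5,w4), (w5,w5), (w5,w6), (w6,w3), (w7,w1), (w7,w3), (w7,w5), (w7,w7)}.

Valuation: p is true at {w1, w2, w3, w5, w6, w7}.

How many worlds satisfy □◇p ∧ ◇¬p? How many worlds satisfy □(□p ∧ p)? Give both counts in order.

1 and 2

For □◇p ∧ ◇¬p:
w0: □◇p is T, ◇¬p is T. ✓
w1: □◇p is T, ◇¬p is F. ✗
w2: □◇p is T, ◇¬p is F. ✗
w3: □◇p is F, ◇¬p is T. ✗
w4: □◇p is F, ◇¬p is F. ✗
w5: □◇p is F, ◇¬p is T. ✗
w6: □◇p is F, ◇¬p is F. ✗
w7: □◇p is F, ◇¬p is F. ✗
— 1 world.
For □(□p ∧ p):
w0: successors {w4}; □p ∧ p there: w4:F. ✗
w1: no successors, so □(□p ∧ p) holds vacuously. ✓
w2: successors {w2}; □p ∧ p there: w2:T. ✓
w3: successors {w0}; □p ∧ p there: w0:F. ✗
w4: successors {w1, w5}; □p ∧ p there: w1:T, w5:F. ✗
w5: successors {w1, w4, w5, w6}; □p ∧ p there: w1:T, w4:F, w5:F, w6:T. ✗
w6: successors {w3}; □p ∧ p there: w3:F. ✗
w7: successors {w1, w3, w5, w7}; □p ∧ p there: w1:T, w3:F, w5:F, w7:T. ✗
— 2 worlds.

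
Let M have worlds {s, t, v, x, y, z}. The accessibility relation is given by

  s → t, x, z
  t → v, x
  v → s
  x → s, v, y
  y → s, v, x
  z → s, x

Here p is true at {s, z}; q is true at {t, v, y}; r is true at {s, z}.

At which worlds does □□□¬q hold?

∅

s: successors {t, x, z}; □□¬q there: t:F, x:F, z:F. ✗
t: successors {v, x}; □□¬q there: v:F, x:F. ✗
v: successors {s}; □□¬q there: s:F. ✗
x: successors {s, v, y}; □□¬q there: s:F, v:F, y:F. ✗
y: successors {s, v, x}; □□¬q there: s:F, v:F, x:F. ✗
z: successors {s, x}; □□¬q there: s:F, x:F. ✗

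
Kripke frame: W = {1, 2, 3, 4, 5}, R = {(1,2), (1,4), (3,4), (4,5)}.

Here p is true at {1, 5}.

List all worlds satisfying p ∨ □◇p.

{1, 2, 3, 5}

1: p is T, □◇p is F. ✓
2: p is F, □◇p is T. ✓
3: p is F, □◇p is T. ✓
4: p is F, □◇p is F. ✗
5: p is T, □◇p is T. ✓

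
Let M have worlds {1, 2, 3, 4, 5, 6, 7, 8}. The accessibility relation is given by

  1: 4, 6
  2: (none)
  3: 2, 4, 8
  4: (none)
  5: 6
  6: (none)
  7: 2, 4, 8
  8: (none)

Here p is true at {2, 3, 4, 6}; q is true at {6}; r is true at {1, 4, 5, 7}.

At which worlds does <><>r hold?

∅

1: successors {4, 6}; <>r there: 4:F, 6:F. ✗
2: no successors, so <><>r fails. ✗
3: successors {2, 4, 8}; <>r there: 2:F, 4:F, 8:F. ✗
4: no successors, so <><>r fails. ✗
5: successors {6}; <>r there: 6:F. ✗
6: no successors, so <><>r fails. ✗
7: successors {2, 4, 8}; <>r there: 2:F, 4:F, 8:F. ✗
8: no successors, so <><>r fails. ✗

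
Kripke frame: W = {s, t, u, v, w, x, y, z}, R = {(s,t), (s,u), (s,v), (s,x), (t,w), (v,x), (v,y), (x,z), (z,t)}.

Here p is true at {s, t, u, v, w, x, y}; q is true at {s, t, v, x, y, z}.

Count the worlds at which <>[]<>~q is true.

s: successors {t, u, v, x}; []<>~q there: t:F, u:T, v:F, x:F. ✓
t: successors {w}; []<>~q there: w:T. ✓
u: no successors, so <>[]<>~q fails. ✗
v: successors {x, y}; []<>~q there: x:F, y:T. ✓
w: no successors, so <>[]<>~q fails. ✗
x: successors {z}; []<>~q there: z:T. ✓
y: no successors, so <>[]<>~q fails. ✗
z: successors {t}; []<>~q there: t:F. ✗
Satisfying worlds: {s, t, v, x}.

4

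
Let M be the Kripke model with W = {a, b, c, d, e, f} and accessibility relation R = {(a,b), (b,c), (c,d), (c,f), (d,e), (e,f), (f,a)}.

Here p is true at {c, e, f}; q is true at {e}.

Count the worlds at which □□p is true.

a: successors {b}; □p there: b:T. ✓
b: successors {c}; □p there: c:F. ✗
c: successors {d, f}; □p there: d:T, f:F. ✗
d: successors {e}; □p there: e:T. ✓
e: successors {f}; □p there: f:F. ✗
f: successors {a}; □p there: a:F. ✗
Satisfying worlds: {a, d}.

2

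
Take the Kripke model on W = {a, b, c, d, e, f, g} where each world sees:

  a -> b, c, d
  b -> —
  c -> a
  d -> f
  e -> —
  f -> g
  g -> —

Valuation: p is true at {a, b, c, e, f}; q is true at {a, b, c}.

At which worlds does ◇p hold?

{a, c, d}

a: successors {b, c, d}; p there: b:T, c:T, d:F. ✓
b: no successors, so ◇p fails. ✗
c: successors {a}; p there: a:T. ✓
d: successors {f}; p there: f:T. ✓
e: no successors, so ◇p fails. ✗
f: successors {g}; p there: g:F. ✗
g: no successors, so ◇p fails. ✗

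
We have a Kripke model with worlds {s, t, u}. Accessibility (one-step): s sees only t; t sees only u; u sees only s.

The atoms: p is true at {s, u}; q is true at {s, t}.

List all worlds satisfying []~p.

{s}

s: successors {t}; ~p there: t:T. ✓
t: successors {u}; ~p there: u:F. ✗
u: successors {s}; ~p there: s:F. ✗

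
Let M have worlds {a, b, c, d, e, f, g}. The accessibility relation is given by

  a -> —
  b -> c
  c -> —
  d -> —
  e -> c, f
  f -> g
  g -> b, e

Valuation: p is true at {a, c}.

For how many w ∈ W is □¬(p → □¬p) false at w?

a: no successors, so □¬(p → □¬p) holds vacuously. ✓
b: successors {c}; ¬(p → □¬p) there: c:F. ✗
c: no successors, so □¬(p → □¬p) holds vacuously. ✓
d: no successors, so □¬(p → □¬p) holds vacuously. ✓
e: successors {c, f}; ¬(p → □¬p) there: c:F, f:F. ✗
f: successors {g}; ¬(p → □¬p) there: g:F. ✗
g: successors {b, e}; ¬(p → □¬p) there: b:F, e:F. ✗
Satisfying worlds: {a, c, d}.
So □¬(p → □¬p) fails at the other 4 worlds.

4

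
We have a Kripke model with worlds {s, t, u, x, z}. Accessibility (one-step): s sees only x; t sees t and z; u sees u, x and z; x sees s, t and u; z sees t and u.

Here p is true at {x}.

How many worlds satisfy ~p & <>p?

s: ~p is T, <>p is T. ✓
t: ~p is T, <>p is F. ✗
u: ~p is T, <>p is T. ✓
x: ~p is F, <>p is F. ✗
z: ~p is T, <>p is F. ✗
Satisfying worlds: {s, u}.

2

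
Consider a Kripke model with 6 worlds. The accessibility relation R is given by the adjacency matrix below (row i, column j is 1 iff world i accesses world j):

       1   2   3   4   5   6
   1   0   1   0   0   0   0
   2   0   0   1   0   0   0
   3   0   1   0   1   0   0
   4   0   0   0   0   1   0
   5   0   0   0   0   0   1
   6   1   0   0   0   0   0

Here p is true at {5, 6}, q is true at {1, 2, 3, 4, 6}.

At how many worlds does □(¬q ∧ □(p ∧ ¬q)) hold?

0

1: successors {2}; ¬q ∧ □(p ∧ ¬q) there: 2:F. ✗
2: successors {3}; ¬q ∧ □(p ∧ ¬q) there: 3:F. ✗
3: successors {2, 4}; ¬q ∧ □(p ∧ ¬q) there: 2:F, 4:F. ✗
4: successors {5}; ¬q ∧ □(p ∧ ¬q) there: 5:F. ✗
5: successors {6}; ¬q ∧ □(p ∧ ¬q) there: 6:F. ✗
6: successors {1}; ¬q ∧ □(p ∧ ¬q) there: 1:F. ✗
Satisfying worlds: ∅.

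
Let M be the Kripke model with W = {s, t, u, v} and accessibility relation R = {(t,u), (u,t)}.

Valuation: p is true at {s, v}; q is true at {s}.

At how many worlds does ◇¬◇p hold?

s: no successors, so ◇¬◇p fails. ✗
t: successors {u}; ¬◇p there: u:T. ✓
u: successors {t}; ¬◇p there: t:T. ✓
v: no successors, so ◇¬◇p fails. ✗
Satisfying worlds: {t, u}.

2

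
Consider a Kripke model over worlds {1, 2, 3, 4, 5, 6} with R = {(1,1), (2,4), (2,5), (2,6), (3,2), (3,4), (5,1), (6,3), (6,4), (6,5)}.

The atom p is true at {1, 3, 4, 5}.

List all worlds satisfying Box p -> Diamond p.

1: Box p is T, Diamond p is T. ✓
2: Box p is F, Diamond p is T. ✓
3: Box p is F, Diamond p is T. ✓
4: Box p is T, Diamond p is F. ✗
5: Box p is T, Diamond p is T. ✓
6: Box p is T, Diamond p is T. ✓

{1, 2, 3, 5, 6}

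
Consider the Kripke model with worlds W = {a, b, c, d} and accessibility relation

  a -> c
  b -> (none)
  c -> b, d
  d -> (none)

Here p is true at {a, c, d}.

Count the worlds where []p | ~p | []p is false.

a: []p | ~p is T, []p is T. ✓
b: []p | ~p is T, []p is T. ✓
c: []p | ~p is F, []p is F. ✗
d: []p | ~p is T, []p is T. ✓
Satisfying worlds: {a, b, d}.
So []p | ~p | []p fails at the other 1 world.

1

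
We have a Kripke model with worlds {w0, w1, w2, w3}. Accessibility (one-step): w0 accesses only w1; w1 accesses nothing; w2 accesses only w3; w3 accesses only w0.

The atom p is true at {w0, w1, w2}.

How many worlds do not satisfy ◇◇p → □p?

1

w0: ◇◇p is F, □p is T. ✓
w1: ◇◇p is F, □p is T. ✓
w2: ◇◇p is T, □p is F. ✗
w3: ◇◇p is T, □p is T. ✓
Satisfying worlds: {w0, w1, w3}.
So ◇◇p → □p fails at the other 1 world.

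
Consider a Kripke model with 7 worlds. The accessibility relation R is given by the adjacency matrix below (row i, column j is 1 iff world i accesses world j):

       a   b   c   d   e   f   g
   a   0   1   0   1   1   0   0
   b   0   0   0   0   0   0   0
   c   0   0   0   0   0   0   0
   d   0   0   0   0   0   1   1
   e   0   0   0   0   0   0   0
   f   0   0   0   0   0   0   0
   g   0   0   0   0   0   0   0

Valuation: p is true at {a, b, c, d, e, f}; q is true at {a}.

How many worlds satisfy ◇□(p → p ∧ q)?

2

a: successors {b, d, e}; □(p → p ∧ q) there: b:T, d:F, e:T. ✓
b: no successors, so ◇□(p → p ∧ q) fails. ✗
c: no successors, so ◇□(p → p ∧ q) fails. ✗
d: successors {f, g}; □(p → p ∧ q) there: f:T, g:T. ✓
e: no successors, so ◇□(p → p ∧ q) fails. ✗
f: no successors, so ◇□(p → p ∧ q) fails. ✗
g: no successors, so ◇□(p → p ∧ q) fails. ✗
Satisfying worlds: {a, d}.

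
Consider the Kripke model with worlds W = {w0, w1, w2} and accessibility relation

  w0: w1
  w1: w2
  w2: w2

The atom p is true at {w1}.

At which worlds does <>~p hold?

w0: successors {w1}; ~p there: w1:F. ✗
w1: successors {w2}; ~p there: w2:T. ✓
w2: successors {w2}; ~p there: w2:T. ✓

{w1, w2}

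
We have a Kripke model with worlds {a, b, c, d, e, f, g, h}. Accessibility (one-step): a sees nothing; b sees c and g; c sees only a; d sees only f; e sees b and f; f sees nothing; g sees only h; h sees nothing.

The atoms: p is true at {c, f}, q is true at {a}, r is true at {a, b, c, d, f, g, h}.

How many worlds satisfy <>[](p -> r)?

a: no successors, so <>[](p -> r) fails. ✗
b: successors {c, g}; [](p -> r) there: c:T, g:T. ✓
c: successors {a}; [](p -> r) there: a:T. ✓
d: successors {f}; [](p -> r) there: f:T. ✓
e: successors {b, f}; [](p -> r) there: b:T, f:T. ✓
f: no successors, so <>[](p -> r) fails. ✗
g: successors {h}; [](p -> r) there: h:T. ✓
h: no successors, so <>[](p -> r) fails. ✗
Satisfying worlds: {b, c, d, e, g}.

5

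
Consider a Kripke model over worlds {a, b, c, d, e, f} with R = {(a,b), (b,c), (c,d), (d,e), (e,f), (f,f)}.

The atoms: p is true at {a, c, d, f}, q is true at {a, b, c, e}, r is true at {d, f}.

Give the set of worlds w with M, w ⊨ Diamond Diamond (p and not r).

a: successors {b}; Diamond (p and not r) there: b:T. ✓
b: successors {c}; Diamond (p and not r) there: c:F. ✗
c: successors {d}; Diamond (p and not r) there: d:F. ✗
d: successors {e}; Diamond (p and not r) there: e:F. ✗
e: successors {f}; Diamond (p and not r) there: f:F. ✗
f: successors {f}; Diamond (p and not r) there: f:F. ✗

{a}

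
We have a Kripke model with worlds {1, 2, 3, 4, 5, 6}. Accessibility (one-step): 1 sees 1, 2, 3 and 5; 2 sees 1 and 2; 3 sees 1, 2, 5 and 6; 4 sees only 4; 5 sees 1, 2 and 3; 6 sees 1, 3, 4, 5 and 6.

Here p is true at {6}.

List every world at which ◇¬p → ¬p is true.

1: ◇¬p is T, ¬p is T. ✓
2: ◇¬p is T, ¬p is T. ✓
3: ◇¬p is T, ¬p is T. ✓
4: ◇¬p is T, ¬p is T. ✓
5: ◇¬p is T, ¬p is T. ✓
6: ◇¬p is T, ¬p is F. ✗

{1, 2, 3, 4, 5}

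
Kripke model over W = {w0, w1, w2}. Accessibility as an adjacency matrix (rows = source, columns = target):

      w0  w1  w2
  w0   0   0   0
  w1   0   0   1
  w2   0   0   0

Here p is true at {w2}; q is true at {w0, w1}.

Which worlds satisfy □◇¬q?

w0: no successors, so □◇¬q holds vacuously. ✓
w1: successors {w2}; ◇¬q there: w2:F. ✗
w2: no successors, so □◇¬q holds vacuously. ✓

{w0, w2}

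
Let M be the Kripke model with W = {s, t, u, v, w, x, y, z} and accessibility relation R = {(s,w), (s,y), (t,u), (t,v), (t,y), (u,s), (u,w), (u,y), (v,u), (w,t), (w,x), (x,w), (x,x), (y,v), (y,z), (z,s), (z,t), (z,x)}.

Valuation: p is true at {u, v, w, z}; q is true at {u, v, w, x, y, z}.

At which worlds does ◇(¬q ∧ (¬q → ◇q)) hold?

{u, w, z}

s: successors {w, y}; ¬q ∧ (¬q → ◇q) there: w:F, y:F. ✗
t: successors {u, v, y}; ¬q ∧ (¬q → ◇q) there: u:F, v:F, y:F. ✗
u: successors {s, w, y}; ¬q ∧ (¬q → ◇q) there: s:T, w:F, y:F. ✓
v: successors {u}; ¬q ∧ (¬q → ◇q) there: u:F. ✗
w: successors {t, x}; ¬q ∧ (¬q → ◇q) there: t:T, x:F. ✓
x: successors {w, x}; ¬q ∧ (¬q → ◇q) there: w:F, x:F. ✗
y: successors {v, z}; ¬q ∧ (¬q → ◇q) there: v:F, z:F. ✗
z: successors {s, t, x}; ¬q ∧ (¬q → ◇q) there: s:T, t:T, x:F. ✓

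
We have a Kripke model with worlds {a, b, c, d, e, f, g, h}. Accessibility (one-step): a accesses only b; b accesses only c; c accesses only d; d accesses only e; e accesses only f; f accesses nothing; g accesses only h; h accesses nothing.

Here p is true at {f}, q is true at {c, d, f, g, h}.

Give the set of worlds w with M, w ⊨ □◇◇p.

{c, f, h}

a: successors {b}; ◇◇p there: b:F. ✗
b: successors {c}; ◇◇p there: c:F. ✗
c: successors {d}; ◇◇p there: d:T. ✓
d: successors {e}; ◇◇p there: e:F. ✗
e: successors {f}; ◇◇p there: f:F. ✗
f: no successors, so □◇◇p holds vacuously. ✓
g: successors {h}; ◇◇p there: h:F. ✗
h: no successors, so □◇◇p holds vacuously. ✓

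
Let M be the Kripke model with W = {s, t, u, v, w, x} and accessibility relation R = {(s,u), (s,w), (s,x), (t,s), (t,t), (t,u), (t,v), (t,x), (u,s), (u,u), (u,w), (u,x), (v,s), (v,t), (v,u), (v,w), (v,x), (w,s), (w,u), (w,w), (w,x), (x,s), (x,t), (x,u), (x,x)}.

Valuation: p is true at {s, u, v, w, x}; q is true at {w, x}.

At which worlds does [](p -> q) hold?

∅

s: successors {u, w, x}; p -> q there: u:F, w:T, x:T. ✗
t: successors {s, t, u, v, x}; p -> q there: s:F, t:T, u:F, v:F, x:T. ✗
u: successors {s, u, w, x}; p -> q there: s:F, u:F, w:T, x:T. ✗
v: successors {s, t, u, w, x}; p -> q there: s:F, t:T, u:F, w:T, x:T. ✗
w: successors {s, u, w, x}; p -> q there: s:F, u:F, w:T, x:T. ✗
x: successors {s, t, u, x}; p -> q there: s:F, t:T, u:F, x:T. ✗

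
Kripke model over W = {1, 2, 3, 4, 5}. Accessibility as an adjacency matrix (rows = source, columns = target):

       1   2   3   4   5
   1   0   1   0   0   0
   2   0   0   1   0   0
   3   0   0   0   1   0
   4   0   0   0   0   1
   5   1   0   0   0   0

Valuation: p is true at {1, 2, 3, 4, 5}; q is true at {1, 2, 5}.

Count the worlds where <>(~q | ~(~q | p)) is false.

3

1: successors {2}; ~q | ~(~q | p) there: 2:F. ✗
2: successors {3}; ~q | ~(~q | p) there: 3:T. ✓
3: successors {4}; ~q | ~(~q | p) there: 4:T. ✓
4: successors {5}; ~q | ~(~q | p) there: 5:F. ✗
5: successors {1}; ~q | ~(~q | p) there: 1:F. ✗
Satisfying worlds: {2, 3}.
So <>(~q | ~(~q | p)) fails at the other 3 worlds.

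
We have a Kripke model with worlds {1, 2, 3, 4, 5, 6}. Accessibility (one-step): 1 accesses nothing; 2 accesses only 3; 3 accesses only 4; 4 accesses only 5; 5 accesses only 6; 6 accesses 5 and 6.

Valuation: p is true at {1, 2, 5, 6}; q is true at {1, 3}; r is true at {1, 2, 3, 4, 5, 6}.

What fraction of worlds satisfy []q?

1/3

1: no successors, so []q holds vacuously. ✓
2: successors {3}; q there: 3:T. ✓
3: successors {4}; q there: 4:F. ✗
4: successors {5}; q there: 5:F. ✗
5: successors {6}; q there: 6:F. ✗
6: successors {5, 6}; q there: 5:F, 6:F. ✗
That's 2 of 6 worlds, so 2/6 = 1/3.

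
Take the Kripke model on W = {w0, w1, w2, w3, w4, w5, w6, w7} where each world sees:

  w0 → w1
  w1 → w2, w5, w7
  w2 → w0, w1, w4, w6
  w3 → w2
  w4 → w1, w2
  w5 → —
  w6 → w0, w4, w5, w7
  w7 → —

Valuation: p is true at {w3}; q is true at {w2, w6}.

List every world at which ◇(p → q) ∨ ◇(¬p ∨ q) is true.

w0: ◇(p → q) is T, ◇(¬p ∨ q) is T. ✓
w1: ◇(p → q) is T, ◇(¬p ∨ q) is T. ✓
w2: ◇(p → q) is T, ◇(¬p ∨ q) is T. ✓
w3: ◇(p → q) is T, ◇(¬p ∨ q) is T. ✓
w4: ◇(p → q) is T, ◇(¬p ∨ q) is T. ✓
w5: ◇(p → q) is F, ◇(¬p ∨ q) is F. ✗
w6: ◇(p → q) is T, ◇(¬p ∨ q) is T. ✓
w7: ◇(p → q) is F, ◇(¬p ∨ q) is F. ✗

{w0, w1, w2, w3, w4, w6}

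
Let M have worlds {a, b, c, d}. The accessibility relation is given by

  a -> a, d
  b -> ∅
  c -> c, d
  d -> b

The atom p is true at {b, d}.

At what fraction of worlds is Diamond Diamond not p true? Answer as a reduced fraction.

a: successors {a, d}; Diamond not p there: a:T, d:F. ✓
b: no successors, so Diamond Diamond not p fails. ✗
c: successors {c, d}; Diamond not p there: c:T, d:F. ✓
d: successors {b}; Diamond not p there: b:F. ✗
That's 2 of 4 worlds, so 2/4 = 1/2.

1/2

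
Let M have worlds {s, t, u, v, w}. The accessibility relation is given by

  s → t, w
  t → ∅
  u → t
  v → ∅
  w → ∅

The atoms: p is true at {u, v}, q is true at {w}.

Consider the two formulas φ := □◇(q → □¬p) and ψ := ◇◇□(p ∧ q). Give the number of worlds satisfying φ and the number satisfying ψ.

3 and 0

For □◇(q → □¬p):
s: successors {t, w}; ◇(q → □¬p) there: t:F, w:F. ✗
t: no successors, so □◇(q → □¬p) holds vacuously. ✓
u: successors {t}; ◇(q → □¬p) there: t:F. ✗
v: no successors, so □◇(q → □¬p) holds vacuously. ✓
w: no successors, so □◇(q → □¬p) holds vacuously. ✓
— 3 worlds.
For ◇◇□(p ∧ q):
s: successors {t, w}; ◇□(p ∧ q) there: t:F, w:F. ✗
t: no successors, so ◇◇□(p ∧ q) fails. ✗
u: successors {t}; ◇□(p ∧ q) there: t:F. ✗
v: no successors, so ◇◇□(p ∧ q) fails. ✗
w: no successors, so ◇◇□(p ∧ q) fails. ✗
— 0 worlds.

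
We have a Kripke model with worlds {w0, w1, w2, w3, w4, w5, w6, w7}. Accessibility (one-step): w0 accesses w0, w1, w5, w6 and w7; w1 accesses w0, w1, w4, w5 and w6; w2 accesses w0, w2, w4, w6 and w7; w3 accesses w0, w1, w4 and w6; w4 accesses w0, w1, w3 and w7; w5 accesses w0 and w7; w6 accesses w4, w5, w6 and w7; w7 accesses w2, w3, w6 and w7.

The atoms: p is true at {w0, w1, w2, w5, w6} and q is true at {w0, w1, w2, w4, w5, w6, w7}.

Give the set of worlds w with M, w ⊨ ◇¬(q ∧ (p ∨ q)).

w0: successors {w0, w1, w5, w6, w7}; ¬(q ∧ (p ∨ q)) there: w0:F, w1:F, w5:F, w6:F, w7:F. ✗
w1: successors {w0, w1, w4, w5, w6}; ¬(q ∧ (p ∨ q)) there: w0:F, w1:F, w4:F, w5:F, w6:F. ✗
w2: successors {w0, w2, w4, w6, w7}; ¬(q ∧ (p ∨ q)) there: w0:F, w2:F, w4:F, w6:F, w7:F. ✗
w3: successors {w0, w1, w4, w6}; ¬(q ∧ (p ∨ q)) there: w0:F, w1:F, w4:F, w6:F. ✗
w4: successors {w0, w1, w3, w7}; ¬(q ∧ (p ∨ q)) there: w0:F, w1:F, w3:T, w7:F. ✓
w5: successors {w0, w7}; ¬(q ∧ (p ∨ q)) there: w0:F, w7:F. ✗
w6: successors {w4, w5, w6, w7}; ¬(q ∧ (p ∨ q)) there: w4:F, w5:F, w6:F, w7:F. ✗
w7: successors {w2, w3, w6, w7}; ¬(q ∧ (p ∨ q)) there: w2:F, w3:T, w6:F, w7:F. ✓

{w4, w7}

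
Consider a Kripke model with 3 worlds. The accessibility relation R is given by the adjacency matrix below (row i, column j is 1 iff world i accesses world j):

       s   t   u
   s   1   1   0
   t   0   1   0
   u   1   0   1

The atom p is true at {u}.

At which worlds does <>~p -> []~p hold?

s: <>~p is T, []~p is T. ✓
t: <>~p is T, []~p is T. ✓
u: <>~p is T, []~p is F. ✗

{s, t}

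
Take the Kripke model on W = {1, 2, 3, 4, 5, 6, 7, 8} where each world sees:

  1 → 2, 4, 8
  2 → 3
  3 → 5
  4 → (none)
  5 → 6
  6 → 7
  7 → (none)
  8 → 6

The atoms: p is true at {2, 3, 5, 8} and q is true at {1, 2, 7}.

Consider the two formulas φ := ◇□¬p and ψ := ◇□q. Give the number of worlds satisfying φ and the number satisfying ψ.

For ◇□¬p:
1: successors {2, 4, 8}; □¬p there: 2:F, 4:T, 8:T. ✓
2: successors {3}; □¬p there: 3:F. ✗
3: successors {5}; □¬p there: 5:T. ✓
4: no successors, so ◇□¬p fails. ✗
5: successors {6}; □¬p there: 6:T. ✓
6: successors {7}; □¬p there: 7:T. ✓
7: no successors, so ◇□¬p fails. ✗
8: successors {6}; □¬p there: 6:T. ✓
— 5 worlds.
For ◇□q:
1: successors {2, 4, 8}; □q there: 2:F, 4:T, 8:F. ✓
2: successors {3}; □q there: 3:F. ✗
3: successors {5}; □q there: 5:F. ✗
4: no successors, so ◇□q fails. ✗
5: successors {6}; □q there: 6:T. ✓
6: successors {7}; □q there: 7:T. ✓
7: no successors, so ◇□q fails. ✗
8: successors {6}; □q there: 6:T. ✓
— 4 worlds.

5 and 4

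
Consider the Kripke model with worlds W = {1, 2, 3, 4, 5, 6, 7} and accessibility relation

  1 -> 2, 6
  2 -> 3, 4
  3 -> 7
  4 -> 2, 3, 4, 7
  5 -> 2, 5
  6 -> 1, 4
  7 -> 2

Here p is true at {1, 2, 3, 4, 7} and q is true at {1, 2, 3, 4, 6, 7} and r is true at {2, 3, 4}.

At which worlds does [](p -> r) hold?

{1, 2, 5, 7}

1: successors {2, 6}; p -> r there: 2:T, 6:T. ✓
2: successors {3, 4}; p -> r there: 3:T, 4:T. ✓
3: successors {7}; p -> r there: 7:F. ✗
4: successors {2, 3, 4, 7}; p -> r there: 2:T, 3:T, 4:T, 7:F. ✗
5: successors {2, 5}; p -> r there: 2:T, 5:T. ✓
6: successors {1, 4}; p -> r there: 1:F, 4:T. ✗
7: successors {2}; p -> r there: 2:T. ✓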